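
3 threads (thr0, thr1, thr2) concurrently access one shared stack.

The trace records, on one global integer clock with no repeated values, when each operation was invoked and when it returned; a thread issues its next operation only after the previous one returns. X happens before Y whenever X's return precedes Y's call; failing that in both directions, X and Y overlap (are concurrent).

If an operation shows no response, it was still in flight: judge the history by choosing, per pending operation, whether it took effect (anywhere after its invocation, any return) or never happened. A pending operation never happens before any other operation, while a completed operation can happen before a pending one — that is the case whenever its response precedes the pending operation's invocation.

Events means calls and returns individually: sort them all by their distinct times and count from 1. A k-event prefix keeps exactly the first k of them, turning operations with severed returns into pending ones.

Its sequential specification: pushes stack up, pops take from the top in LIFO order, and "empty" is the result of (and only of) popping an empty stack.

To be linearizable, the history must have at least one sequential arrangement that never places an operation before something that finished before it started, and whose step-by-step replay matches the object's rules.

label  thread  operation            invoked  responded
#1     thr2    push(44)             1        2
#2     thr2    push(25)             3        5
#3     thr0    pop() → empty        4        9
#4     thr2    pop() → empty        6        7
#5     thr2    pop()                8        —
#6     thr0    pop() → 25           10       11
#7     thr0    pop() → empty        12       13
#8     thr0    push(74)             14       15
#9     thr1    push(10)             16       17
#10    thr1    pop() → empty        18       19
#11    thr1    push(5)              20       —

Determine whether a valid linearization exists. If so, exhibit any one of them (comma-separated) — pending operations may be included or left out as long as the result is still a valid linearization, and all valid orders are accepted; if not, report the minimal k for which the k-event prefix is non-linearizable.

the violation lands at event 7, #4's response at time 7: events 1..6 linearize, events 1..7 do not
the sole real-time-consistent order of 3 completed operations fails the stack replay
including or dropping the 1 pending operation (#3) in any combination fails
for example #1, #2, #4 (pending dropped) fails at step 3: #4 pop() → empty is not legal there

not linearizable — minimal violating prefix: 7 events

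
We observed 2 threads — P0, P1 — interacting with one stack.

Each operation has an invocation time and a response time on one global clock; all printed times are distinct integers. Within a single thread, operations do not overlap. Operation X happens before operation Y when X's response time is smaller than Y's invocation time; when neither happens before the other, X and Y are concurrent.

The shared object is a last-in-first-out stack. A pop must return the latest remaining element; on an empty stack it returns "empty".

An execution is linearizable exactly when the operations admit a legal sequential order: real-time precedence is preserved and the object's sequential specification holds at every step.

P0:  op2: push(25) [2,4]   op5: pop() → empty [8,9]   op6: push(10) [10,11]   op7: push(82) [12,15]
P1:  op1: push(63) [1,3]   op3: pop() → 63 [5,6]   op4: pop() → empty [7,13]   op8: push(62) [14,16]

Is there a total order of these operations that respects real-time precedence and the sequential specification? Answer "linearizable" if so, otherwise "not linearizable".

not linearizable

cut after 12 events: linearizable; cut after 13 events (op4 responds, time 13): not linearizable
no legal order exists: 6 real-time-consistent candidates over 6 completed stack operations, all rejected
every completion of the 1 pending operation (op7) was checked; none linearizes
for example op1, op2, op3, op4, op5, op6 (pending dropped) fails at step 3: op3 pop() → 63 is not legal there
for example op1, op2, op3, op5, op4, op6 (pending dropped) fails at step 3: op3 pop() → 63 is not legal there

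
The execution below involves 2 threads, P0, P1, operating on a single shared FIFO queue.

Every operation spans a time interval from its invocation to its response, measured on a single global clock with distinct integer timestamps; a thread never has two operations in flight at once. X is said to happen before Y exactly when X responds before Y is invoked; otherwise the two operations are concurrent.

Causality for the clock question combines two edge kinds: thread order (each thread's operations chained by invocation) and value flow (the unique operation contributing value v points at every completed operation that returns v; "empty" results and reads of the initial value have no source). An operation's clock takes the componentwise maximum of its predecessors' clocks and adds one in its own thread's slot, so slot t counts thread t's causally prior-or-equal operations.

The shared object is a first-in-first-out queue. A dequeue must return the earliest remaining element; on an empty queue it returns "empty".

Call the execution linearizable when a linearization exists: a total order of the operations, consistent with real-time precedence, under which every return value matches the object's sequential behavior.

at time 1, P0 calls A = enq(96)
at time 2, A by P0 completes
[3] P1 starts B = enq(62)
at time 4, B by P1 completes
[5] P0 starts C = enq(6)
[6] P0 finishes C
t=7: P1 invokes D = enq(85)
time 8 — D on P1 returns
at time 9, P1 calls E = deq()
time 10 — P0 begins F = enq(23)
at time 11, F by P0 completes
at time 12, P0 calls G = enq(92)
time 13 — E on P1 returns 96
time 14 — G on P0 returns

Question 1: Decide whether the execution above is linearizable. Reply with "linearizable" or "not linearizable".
a witness: A, B, C, D, E, F, G
after step 1 (A enq(96)): queue <96>
after step 2 (B enq(62)): queue <96,62>
after step 3 (C enq(6)): queue <96,62,6>
after step 4 (D enq(85)): queue <96,62,6,85>
after step 5 (E deq() → 96): queue <62,6,85>
after step 6 (F enq(23)): queue <62,6,85,23>
after step 7 (G enq(92)): queue <62,6,85,23,92>

linearizable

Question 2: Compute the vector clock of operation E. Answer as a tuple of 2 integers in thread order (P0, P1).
no predecessors for B (invoked 3): P1 increments from zero → (0, 1)
no predecessors for A (invoked 1): P0 increments from zero → (1, 0)
D (invocation 7): componentwise max over VC(B)=(0, 1), +1 at P1, giving (0, 2)
C (invocation 5): componentwise max over VC(A)=(1, 0), +1 at P0, giving (2, 0)
F (invocation 10): componentwise max over VC(C)=(2, 0), +1 at P0, giving (3, 0)
E (invocation 9): componentwise max over VC(A)=(1, 0), VC(D)=(0, 2), +1 at P1, giving (1, 3)
G (invocation 12): componentwise max over VC(F)=(3, 0), +1 at P0, giving (4, 0)
target: VC(E) = (1, 3)

(1, 3)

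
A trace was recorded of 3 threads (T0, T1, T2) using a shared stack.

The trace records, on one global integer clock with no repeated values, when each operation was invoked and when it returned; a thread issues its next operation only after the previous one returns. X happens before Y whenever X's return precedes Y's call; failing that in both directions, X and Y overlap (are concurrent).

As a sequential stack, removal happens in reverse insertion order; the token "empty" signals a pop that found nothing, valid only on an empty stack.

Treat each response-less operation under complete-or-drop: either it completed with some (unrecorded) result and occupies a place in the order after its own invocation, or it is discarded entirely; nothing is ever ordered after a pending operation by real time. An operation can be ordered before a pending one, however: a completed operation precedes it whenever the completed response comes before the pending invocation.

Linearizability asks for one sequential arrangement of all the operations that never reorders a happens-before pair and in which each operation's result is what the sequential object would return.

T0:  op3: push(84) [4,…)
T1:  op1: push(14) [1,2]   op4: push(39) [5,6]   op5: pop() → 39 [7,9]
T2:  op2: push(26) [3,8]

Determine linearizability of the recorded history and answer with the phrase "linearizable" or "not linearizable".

a witness: op1, op2, op3, op4, op5
step 1: op1 push(14) — stack <14>
step 2: op2 push(26) — stack <14,26>
step 3: op3 push(84) (pending, included) — stack <14,26,84>
step 4: op4 push(39) — stack <14,26,84,39>
step 5: op5 pop() → 39 — stack <14,26,84>

linearizable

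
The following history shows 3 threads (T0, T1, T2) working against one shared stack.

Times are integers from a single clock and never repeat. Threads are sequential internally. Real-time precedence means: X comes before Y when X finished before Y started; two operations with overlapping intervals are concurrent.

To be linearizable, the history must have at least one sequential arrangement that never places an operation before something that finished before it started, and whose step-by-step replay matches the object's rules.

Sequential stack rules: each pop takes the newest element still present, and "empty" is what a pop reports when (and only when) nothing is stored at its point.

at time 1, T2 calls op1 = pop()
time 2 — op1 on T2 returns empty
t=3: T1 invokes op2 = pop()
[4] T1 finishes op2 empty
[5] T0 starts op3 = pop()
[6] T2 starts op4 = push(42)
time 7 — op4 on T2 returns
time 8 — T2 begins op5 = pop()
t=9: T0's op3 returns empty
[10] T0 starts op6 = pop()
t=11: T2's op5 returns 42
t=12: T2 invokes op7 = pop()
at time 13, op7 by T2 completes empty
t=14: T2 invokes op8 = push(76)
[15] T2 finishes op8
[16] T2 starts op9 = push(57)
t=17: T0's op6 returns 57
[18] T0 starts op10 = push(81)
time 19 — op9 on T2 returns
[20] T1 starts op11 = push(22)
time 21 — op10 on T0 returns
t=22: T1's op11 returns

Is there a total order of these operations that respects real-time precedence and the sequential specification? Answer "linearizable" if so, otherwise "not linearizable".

linearizable

witness order: op1, op2, op3, op4, op5, op7, op8, op9, op6, op10, op11
step 1: op1 pop() → empty — stack <>
step 2: op2 pop() → empty — stack <>
step 3: op3 pop() → empty — stack <>
step 4: op4 push(42) — stack <42>
step 5: op5 pop() → 42 — stack <>
step 6: op7 pop() → empty — stack <>
step 7: op8 push(76) — stack <76>
step 8: op9 push(57) — stack <76,57>
step 9: op6 pop() → 57 — stack <76>
step 10: op10 push(81) — stack <76,81>
step 11: op11 push(22) — stack <76,81,22>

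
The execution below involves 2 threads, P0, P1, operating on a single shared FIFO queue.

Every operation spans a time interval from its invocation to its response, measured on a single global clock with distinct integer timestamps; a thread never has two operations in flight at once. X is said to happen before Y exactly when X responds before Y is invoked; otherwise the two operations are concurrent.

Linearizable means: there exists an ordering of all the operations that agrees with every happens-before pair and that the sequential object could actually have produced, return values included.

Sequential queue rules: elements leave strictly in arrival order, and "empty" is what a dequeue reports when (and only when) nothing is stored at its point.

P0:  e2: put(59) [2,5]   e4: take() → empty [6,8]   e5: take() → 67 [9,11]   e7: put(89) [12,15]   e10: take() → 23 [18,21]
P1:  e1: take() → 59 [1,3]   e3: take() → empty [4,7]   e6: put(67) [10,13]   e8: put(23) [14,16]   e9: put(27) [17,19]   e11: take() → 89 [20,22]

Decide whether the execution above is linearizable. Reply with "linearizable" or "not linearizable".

linearizable

one valid linearization: e2, e1, e3, e4, e6, e5, e7, e8, e9, e11, e10
step 1: e2 put(59) — queue <59>
step 2: e1 take() → 59 — queue <>
step 3: e3 take() → empty — queue <>
step 4: e4 take() → empty — queue <>
step 5: e6 put(67) — queue <67>
step 6: e5 take() → 67 — queue <>
step 7: e7 put(89) — queue <89>
step 8: e8 put(23) — queue <89,23>
step 9: e9 put(27) — queue <89,23,27>
step 10: e11 take() → 89 — queue <23,27>
step 11: e10 take() → 23 — queue <27>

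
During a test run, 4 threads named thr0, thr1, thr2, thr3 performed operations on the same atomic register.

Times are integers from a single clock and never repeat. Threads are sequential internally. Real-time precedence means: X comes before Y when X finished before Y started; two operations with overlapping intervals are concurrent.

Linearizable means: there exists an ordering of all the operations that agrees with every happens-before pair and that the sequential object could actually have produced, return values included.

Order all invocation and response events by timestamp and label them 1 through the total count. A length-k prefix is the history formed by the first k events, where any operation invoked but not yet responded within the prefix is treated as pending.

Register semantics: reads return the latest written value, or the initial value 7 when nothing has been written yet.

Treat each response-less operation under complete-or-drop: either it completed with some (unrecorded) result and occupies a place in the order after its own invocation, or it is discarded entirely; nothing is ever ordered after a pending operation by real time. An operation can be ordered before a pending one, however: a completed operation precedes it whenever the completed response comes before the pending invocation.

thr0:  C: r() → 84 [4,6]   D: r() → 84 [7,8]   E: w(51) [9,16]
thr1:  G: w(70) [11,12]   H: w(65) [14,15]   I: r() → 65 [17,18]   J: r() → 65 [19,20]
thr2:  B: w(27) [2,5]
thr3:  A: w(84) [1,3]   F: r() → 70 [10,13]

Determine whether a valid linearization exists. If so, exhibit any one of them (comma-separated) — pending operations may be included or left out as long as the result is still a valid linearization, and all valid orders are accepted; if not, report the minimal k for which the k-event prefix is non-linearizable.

linearizable — witness: B, A, C, D, E, G, F, H, I, J

step 1: B w(27) — value 27
step 2: A w(84) — value 84
step 3: C r() → 84 — value 84
step 4: D r() → 84 — value 84
step 5: E w(51) — value 51
step 6: G w(70) — value 70
step 7: F r() → 70 — value 70
step 8: H w(65) — value 65
step 9: I r() → 65 — value 65
step 10: J r() → 65 — value 65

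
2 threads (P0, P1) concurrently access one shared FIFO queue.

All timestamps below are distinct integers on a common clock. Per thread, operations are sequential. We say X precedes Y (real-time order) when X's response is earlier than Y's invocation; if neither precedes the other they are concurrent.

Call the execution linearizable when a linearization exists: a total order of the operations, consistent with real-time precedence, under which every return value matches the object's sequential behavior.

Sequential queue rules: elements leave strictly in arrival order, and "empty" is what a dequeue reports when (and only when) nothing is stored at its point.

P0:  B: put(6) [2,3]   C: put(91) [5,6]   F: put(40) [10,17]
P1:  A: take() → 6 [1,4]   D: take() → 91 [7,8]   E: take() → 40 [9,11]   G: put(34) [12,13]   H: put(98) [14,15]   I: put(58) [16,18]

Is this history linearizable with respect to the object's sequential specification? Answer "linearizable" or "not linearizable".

linearizable

one valid linearization: B, A, C, D, F, E, G, H, I
after step 1 (B put(6)): queue <6>
after step 2 (A take() → 6): queue <>
after step 3 (C put(91)): queue <91>
after step 4 (D take() → 91): queue <>
after step 5 (F put(40)): queue <40>
after step 6 (E take() → 40): queue <>
after step 7 (G put(34)): queue <34>
after step 8 (H put(98)): queue <34,98>
after step 9 (I put(58)): queue <34,98,58>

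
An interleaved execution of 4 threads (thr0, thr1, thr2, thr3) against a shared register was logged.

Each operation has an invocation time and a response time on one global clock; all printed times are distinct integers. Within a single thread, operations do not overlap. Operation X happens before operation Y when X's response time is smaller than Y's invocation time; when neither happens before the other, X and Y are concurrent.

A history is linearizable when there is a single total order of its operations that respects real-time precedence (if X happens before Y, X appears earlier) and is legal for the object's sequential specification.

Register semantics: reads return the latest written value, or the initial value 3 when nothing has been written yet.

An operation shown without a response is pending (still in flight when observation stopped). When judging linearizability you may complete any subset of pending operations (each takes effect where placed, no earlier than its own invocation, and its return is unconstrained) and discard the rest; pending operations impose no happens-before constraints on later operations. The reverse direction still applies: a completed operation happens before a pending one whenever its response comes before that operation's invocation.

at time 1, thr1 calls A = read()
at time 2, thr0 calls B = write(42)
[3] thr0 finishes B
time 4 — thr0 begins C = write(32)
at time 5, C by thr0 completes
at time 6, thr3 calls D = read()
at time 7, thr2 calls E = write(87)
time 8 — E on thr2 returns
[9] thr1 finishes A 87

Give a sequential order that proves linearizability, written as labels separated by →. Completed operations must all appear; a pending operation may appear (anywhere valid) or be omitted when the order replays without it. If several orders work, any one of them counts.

after step 1 (B write(42)): value 42
after step 2 (C write(32)): value 32
after step 3 (D read() (pending, included)): value 32
after step 4 (E write(87)): value 87
after step 5 (A read() → 87): value 87

B → C → D → E → A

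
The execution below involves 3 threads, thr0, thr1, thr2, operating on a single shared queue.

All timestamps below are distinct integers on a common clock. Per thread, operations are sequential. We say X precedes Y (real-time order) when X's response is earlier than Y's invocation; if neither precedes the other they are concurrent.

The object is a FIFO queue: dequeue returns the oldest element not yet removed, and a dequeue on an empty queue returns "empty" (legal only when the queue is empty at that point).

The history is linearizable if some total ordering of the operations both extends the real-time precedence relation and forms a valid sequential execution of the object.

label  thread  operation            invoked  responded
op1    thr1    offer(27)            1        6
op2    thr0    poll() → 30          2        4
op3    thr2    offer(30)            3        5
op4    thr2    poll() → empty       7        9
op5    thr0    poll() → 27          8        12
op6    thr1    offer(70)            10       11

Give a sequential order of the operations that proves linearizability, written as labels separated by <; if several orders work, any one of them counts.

op3 < op1 < op2 < op5 < op4 < op6

step 1: op3 offer(30) — queue <30>
step 2: op1 offer(27) — queue <30,27>
step 3: op2 poll() → 30 — queue <27>
step 4: op5 poll() → 27 — queue <>
step 5: op4 poll() → empty — queue <>
step 6: op6 offer(70) — queue <70>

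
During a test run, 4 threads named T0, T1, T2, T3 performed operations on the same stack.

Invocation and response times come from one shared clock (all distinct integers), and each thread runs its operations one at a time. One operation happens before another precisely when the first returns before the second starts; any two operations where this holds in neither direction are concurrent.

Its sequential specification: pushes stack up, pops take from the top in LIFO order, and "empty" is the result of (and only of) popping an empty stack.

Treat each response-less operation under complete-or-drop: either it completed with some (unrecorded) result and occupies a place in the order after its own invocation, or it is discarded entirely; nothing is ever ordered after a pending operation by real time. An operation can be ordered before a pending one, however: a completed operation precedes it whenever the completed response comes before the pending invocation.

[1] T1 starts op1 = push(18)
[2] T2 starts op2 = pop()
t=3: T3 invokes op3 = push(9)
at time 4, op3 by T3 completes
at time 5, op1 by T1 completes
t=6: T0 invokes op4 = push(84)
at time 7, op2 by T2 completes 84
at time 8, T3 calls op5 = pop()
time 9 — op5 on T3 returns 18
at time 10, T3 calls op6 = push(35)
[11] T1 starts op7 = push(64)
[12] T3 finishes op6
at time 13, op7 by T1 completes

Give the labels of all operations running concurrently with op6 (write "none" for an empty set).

op4, op7

concurrent with op6 ([10,12]): every op whose interval crosses 10..12
op1 [1,5]: before
op2 [2,7]: before
op3 [3,4]: before
op4 [6,…): concurrent
op5 [8,9]: before
op7 [11,13]: concurrent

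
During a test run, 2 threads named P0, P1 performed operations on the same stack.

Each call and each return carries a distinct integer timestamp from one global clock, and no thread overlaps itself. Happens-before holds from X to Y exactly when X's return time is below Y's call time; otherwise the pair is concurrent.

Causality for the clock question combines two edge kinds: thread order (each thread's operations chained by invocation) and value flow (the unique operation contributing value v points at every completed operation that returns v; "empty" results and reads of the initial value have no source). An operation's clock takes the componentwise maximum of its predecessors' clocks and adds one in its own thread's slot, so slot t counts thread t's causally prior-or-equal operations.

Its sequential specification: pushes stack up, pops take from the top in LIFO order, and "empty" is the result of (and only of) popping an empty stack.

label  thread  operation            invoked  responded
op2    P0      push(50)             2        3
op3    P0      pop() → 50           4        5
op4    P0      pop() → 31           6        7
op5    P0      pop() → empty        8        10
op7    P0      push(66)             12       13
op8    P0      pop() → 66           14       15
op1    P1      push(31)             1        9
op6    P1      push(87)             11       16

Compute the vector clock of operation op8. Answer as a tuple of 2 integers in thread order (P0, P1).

(6, 1)

VC(op1, invoked at 1): no causal predecessors; +1 on P1 → (0, 1)
VC(op2, invoked at 2): no causal predecessors; +1 on P0 → (1, 0)
invoked at 11, op6 merges VC(op1)=(0, 1) and bumps P1's slot → (0, 2)
invoked at 4, op3 merges VC(op2)=(1, 0) and bumps P0's slot → (2, 0)
invoked at 6, op4 merges VC(op1)=(0, 1), VC(op3)=(2, 0) and bumps P0's slot → (3, 1)
invoked at 8, op5 merges VC(op4)=(3, 1) and bumps P0's slot → (4, 1)
invoked at 12, op7 merges VC(op5)=(4, 1) and bumps P0's slot → (5, 1)
invoked at 14, op8 merges VC(op7)=(5, 1) and bumps P0's slot → (6, 1)
target: VC(op8) = (6, 1)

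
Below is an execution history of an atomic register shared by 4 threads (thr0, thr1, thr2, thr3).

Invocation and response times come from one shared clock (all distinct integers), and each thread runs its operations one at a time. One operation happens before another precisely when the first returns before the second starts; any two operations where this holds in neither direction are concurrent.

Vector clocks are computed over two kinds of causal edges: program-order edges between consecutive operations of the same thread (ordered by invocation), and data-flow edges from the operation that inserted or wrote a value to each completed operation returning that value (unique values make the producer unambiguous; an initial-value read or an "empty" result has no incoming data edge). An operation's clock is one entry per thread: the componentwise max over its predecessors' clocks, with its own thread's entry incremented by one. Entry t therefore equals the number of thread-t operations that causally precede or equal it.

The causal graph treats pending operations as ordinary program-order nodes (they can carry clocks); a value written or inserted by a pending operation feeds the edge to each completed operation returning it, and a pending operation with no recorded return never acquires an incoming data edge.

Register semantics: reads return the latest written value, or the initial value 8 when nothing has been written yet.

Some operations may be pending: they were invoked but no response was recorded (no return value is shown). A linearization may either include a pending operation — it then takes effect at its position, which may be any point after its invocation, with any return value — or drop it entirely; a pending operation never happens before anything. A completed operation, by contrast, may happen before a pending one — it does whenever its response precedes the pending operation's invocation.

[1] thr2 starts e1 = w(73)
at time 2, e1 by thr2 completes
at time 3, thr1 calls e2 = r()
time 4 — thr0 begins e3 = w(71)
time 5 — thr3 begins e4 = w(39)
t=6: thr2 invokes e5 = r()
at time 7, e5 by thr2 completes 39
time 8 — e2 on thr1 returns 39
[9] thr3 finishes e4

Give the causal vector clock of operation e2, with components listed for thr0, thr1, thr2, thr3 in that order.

(0, 1, 0, 1)

e4 (invocation 5): nothing precedes it; thr3's component alone gives (0, 0, 0, 1)
e1 (invocation 1): nothing precedes it; thr2's component alone gives (0, 0, 1, 0)
e3 (invocation 4): nothing precedes it; thr0's component alone gives (1, 0, 0, 0)
e2, invoked 3, takes VC(e4)=(0, 0, 0, 1) under max, adds 1 for thr1 → (0, 1, 0, 1)
e5, invoked 6, takes VC(e1)=(0, 0, 1, 0), VC(e4)=(0, 0, 0, 1) under max, adds 1 for thr2 → (0, 0, 2, 1)
target: VC(e2) = (0, 1, 0, 1)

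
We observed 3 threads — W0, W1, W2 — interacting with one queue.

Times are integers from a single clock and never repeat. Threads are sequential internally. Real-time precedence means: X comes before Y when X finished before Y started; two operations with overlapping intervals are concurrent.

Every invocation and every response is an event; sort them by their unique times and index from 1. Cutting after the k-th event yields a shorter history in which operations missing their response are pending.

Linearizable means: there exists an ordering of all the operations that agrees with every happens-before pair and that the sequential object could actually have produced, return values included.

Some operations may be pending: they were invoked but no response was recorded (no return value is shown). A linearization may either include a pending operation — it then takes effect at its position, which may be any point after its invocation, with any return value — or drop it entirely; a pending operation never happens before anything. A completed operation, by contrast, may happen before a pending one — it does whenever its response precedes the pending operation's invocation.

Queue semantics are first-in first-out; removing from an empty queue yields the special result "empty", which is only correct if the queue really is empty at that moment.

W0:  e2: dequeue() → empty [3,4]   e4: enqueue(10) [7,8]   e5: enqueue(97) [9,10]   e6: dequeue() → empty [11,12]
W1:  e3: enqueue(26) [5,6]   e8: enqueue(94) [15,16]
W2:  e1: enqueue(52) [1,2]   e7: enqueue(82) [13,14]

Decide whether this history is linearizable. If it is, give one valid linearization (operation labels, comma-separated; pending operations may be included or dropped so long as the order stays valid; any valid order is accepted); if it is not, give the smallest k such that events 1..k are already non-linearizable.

events 1..3 are fine; event 4 — the response of e2 at time 4 — makes the prefix non-linearizable
the sole real-time-consistent order of 2 completed operations fails the queue replay
one such order, e1, e2, breaks at step 2 where e2 dequeue() → empty is illegal

not linearizable — minimal violating prefix: 4 events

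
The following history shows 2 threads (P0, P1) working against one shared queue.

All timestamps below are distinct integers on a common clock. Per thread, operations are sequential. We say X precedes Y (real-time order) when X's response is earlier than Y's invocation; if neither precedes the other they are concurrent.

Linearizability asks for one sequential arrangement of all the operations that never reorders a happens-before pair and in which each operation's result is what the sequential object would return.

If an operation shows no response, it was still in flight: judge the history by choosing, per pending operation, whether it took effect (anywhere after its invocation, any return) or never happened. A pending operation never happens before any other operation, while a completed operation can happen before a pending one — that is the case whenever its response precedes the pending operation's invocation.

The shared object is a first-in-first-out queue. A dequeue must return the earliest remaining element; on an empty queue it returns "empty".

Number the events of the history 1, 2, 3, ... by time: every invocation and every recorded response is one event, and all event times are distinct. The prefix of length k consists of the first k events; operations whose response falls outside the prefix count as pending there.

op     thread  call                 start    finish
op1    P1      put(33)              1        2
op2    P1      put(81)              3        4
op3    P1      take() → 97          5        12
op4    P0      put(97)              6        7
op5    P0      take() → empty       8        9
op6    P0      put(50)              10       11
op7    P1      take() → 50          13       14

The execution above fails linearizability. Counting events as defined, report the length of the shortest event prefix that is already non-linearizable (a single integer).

9

events 1..8 are linearizable; a witness order is op1, op2, op3, op4:
after step 1 (op1 put(33)): queue <33>
after step 2 (op2 put(81)): queue <33,81>
after step 3 (op3 take() (pending, included)): queue <81>
after step 4 (op4 put(97)): queue <81,97>
with event 9 included (op5 responding at time 9), all real-time-consistent orders fail
including or dropping the 1 pending operation (op3) in any combination fails
for example op1, op2, op4, op5 (pending dropped) fails at step 4: op5 take() → empty is not legal there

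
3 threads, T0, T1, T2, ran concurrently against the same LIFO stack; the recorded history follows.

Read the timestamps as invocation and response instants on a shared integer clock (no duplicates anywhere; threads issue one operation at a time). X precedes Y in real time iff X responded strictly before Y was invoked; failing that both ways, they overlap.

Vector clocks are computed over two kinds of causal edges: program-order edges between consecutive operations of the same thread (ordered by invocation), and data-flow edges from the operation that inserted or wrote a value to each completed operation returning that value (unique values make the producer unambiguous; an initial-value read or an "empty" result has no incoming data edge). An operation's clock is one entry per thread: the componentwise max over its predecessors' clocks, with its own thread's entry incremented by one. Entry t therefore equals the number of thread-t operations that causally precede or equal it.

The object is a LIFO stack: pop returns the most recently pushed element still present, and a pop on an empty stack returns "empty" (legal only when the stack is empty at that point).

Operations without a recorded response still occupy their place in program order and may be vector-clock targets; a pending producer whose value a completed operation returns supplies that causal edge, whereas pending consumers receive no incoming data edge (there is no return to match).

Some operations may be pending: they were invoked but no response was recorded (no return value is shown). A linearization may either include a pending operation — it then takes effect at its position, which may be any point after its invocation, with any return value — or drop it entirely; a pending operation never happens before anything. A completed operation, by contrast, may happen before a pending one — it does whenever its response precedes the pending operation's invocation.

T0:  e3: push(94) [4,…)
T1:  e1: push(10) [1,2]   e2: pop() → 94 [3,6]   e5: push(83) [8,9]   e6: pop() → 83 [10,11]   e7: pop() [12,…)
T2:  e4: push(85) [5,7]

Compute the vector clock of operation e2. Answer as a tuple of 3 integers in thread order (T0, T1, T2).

(1, 2, 0)

e4, invoked 5, has no incoming edges; only T2's bump applies → (0, 0, 1)
e1, invoked 1, has no incoming edges; only T1's bump applies → (0, 1, 0)
e3, invoked 4, has no incoming edges; only T0's bump applies → (1, 0, 0)
invoked at 3, e2 merges VC(e1)=(0, 1, 0), VC(e3)=(1, 0, 0) and bumps T1's slot → (1, 2, 0)
invoked at 8, e5 merges VC(e2)=(1, 2, 0) and bumps T1's slot → (1, 3, 0)
invoked at 10, e6 merges VC(e5)=(1, 3, 0) and bumps T1's slot → (1, 4, 0)
invoked at 12, e7 merges VC(e6)=(1, 4, 0) and bumps T1's slot → (1, 5, 0)
target: VC(e2) = (1, 2, 0)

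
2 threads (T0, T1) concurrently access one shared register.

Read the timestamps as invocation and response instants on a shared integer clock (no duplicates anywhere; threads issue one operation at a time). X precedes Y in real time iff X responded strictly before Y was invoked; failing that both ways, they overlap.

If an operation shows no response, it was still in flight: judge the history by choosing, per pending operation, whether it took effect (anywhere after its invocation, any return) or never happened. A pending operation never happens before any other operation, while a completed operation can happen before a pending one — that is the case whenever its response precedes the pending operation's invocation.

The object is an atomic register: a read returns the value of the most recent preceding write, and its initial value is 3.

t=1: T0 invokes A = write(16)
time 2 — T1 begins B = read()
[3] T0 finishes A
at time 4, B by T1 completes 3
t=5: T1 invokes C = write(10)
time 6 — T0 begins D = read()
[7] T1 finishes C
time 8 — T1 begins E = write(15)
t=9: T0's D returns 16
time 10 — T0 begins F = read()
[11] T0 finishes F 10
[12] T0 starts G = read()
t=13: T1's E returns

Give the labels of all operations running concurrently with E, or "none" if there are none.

D, F, G

E spans [8,13]; an op avoiding the whole window 8..13 is ordered, any other is concurrent
A [1,3]: before
B [2,4]: before
C [5,7]: before
D [6,9]: concurrent
F [10,11]: concurrent
G [12,…): concurrent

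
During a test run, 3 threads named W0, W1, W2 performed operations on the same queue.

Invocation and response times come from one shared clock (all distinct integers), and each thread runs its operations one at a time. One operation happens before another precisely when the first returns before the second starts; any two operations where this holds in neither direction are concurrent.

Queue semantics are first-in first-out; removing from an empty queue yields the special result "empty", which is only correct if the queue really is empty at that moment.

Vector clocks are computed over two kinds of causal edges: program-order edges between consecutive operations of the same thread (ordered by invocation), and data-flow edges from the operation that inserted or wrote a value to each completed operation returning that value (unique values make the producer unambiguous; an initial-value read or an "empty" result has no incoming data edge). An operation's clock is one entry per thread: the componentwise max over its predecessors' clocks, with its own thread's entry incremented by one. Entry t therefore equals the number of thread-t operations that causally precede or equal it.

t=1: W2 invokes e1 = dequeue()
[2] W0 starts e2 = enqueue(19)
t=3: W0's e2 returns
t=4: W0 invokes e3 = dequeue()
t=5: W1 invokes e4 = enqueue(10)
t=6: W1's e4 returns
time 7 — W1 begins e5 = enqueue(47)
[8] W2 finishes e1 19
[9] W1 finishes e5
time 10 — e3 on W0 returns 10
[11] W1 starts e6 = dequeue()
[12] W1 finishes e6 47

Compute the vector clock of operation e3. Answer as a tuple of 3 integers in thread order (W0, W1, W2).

(2, 1, 0)

invoked at 5, e4 has no predecessors; its own W1 bump gives (0, 1, 0)
invoked at 2, e2 has no predecessors; its own W0 bump gives (1, 0, 0)
merge at e5 (invoked 7): VC(e4)=(0, 1, 0), own-thread bump on W1 → (0, 2, 0)
merge at e1 (invoked 1): VC(e2)=(1, 0, 0), own-thread bump on W2 → (1, 0, 1)
merge at e6 (invoked 11): VC(e5)=(0, 2, 0), own-thread bump on W1 → (0, 3, 0)
merge at e3 (invoked 4): VC(e2)=(1, 0, 0), VC(e4)=(0, 1, 0), own-thread bump on W0 → (2, 1, 0)
target: VC(e3) = (2, 1, 0)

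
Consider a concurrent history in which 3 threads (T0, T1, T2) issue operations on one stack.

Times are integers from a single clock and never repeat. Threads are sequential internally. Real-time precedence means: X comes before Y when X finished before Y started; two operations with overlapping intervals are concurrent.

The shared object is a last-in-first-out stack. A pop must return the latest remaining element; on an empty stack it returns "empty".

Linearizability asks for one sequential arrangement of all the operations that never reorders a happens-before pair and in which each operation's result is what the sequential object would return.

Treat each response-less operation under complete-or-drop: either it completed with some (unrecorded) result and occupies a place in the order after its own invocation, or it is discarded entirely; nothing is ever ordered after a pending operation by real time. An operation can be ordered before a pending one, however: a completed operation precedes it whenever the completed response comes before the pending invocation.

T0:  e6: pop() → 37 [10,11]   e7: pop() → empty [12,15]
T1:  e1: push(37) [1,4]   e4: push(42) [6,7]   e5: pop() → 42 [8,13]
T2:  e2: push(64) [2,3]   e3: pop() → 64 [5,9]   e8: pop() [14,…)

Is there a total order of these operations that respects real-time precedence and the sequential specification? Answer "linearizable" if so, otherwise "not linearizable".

one valid linearization: e1, e2, e3, e4, e5, e6, e7
after step 1 (e1 push(37)): stack <37>
after step 2 (e2 push(64)): stack <37,64>
after step 3 (e3 pop() → 64): stack <37>
after step 4 (e4 push(42)): stack <37,42>
after step 5 (e5 pop() → 42): stack <37>
after step 6 (e6 pop() → 37): stack <>
after step 7 (e7 pop() → empty): stack <>

linearizable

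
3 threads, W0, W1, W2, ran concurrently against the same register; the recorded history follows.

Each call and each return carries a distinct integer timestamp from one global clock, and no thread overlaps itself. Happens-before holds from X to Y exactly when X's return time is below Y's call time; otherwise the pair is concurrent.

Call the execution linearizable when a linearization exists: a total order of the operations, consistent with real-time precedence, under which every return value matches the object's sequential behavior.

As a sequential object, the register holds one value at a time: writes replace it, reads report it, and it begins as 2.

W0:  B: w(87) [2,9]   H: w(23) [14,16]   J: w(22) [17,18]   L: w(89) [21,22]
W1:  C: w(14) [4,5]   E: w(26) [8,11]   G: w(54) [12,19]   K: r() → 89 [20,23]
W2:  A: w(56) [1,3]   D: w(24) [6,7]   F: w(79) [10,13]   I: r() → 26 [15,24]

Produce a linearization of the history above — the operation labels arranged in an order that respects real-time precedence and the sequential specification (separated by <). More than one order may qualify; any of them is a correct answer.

A < B < C < D < F < E < I < G < H < J < L < K

step 1: A w(56) — value 56
step 2: B w(87) — value 87
step 3: C w(14) — value 14
step 4: D w(24) — value 24
step 5: F w(79) — value 79
step 6: E w(26) — value 26
step 7: I r() → 26 — value 26
step 8: G w(54) — value 54
step 9: H w(23) — value 23
step 10: J w(22) — value 22
step 11: L w(89) — value 89
step 12: K r() → 89 — value 89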